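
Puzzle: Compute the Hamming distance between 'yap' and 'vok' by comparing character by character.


Alignment:
Position 1: 'y' vs 'v' = DIFFER
Position 2: 'a' vs 'o' = DIFFER
Position 3: 'p' vs 'k' = DIFFER
Total differences: 3

3


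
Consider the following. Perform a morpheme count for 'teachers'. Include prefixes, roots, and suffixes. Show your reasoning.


Decomposition: teach (root) + -er (suffix) + -s (plural) = 3 morpheme(s)

3 morphemes


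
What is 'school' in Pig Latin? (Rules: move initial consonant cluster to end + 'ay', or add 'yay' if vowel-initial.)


'school': move consonant cluster 'sch' to end and add 'ay': 'oolschay'.

oolschay


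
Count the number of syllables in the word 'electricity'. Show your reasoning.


Break 'electricity' into syllables: e-lec-tric-i-ty -> e | lec | tric | i | ty = 5 syllables

5 syllables


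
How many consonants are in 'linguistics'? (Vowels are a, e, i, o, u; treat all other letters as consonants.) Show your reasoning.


Consonants in 'linguistics': l, n, g, s, t, c, s = 7 consonants.

7


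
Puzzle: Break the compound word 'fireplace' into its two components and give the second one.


Split 'fireplace' into 'fire' + 'place'. The second part is 'place'.

place


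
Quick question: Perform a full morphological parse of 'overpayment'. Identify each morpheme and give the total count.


Step 1: Identify prefix: 'over' (meaning: excessively)
Step 2: Identify root: 'pay'
Step 3: Identify suffix(es): 'ment'
Decomposition: over- (prefix: excessively) + pay (root) + -ment (suffix: action/result)
Total morphemes: 3

3 morphemes (over- (prefix: excessively) + pay (root) + -ment (suffix: action/result))


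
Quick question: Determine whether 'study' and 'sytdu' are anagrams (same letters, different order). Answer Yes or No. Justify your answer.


Sorted letters of 'study': 'dstuy'
Sorted letters of 'sytdu': 'dstuy'
They match.

Yes


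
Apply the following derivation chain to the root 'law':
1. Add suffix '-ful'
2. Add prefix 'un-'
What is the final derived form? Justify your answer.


Step 1: Add suffix '-ful' to 'law' = 'lawful'
Step 2: Add prefix 'un-' to 'lawful' = 'unlawful'

unlawful


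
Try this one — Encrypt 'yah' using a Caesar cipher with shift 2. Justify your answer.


Shift each letter by 2: y -> a, a -> c, h -> j. Result: 'acj'.

acj


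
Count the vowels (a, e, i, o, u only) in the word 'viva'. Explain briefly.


Vowels in 'viva': i, a = 2 vowels.

2


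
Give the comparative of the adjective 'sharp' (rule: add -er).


Apply comparative formation (add -er): 'sharp' -> 'sharper'.

sharper


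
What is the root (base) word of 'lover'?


Remove suffix '-er' from 'lover' to get root 'love'.

love


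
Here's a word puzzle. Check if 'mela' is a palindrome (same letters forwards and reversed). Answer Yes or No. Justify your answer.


Forward: 'mela'
Reversed: 'alem'
They differ.

No


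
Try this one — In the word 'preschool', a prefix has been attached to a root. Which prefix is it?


The word 'preschool' = 'pre' (prefix) + 'school' (root). The prefix is 'pre'.

pre


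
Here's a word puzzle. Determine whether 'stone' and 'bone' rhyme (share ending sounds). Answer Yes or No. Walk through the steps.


Rime (stressed vowel + following sounds) of 'stone': -one = /oʊn/
Rime of 'bone': -one = /oʊn/
/oʊn/ and /oʊn/ are the same ending sound, so the words rhyme.

Yes


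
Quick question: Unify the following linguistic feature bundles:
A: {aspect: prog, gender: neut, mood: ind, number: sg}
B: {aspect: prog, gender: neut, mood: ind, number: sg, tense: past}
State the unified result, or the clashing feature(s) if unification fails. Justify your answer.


Compare features:
aspect: A=prog vs B=prog -> unified: prog
gender: A=neut vs B=neut -> unified: neut
mood: A=ind vs B=ind -> unified: ind
number: A=sg vs B=sg -> unified: sg
tense: A=_ vs B=past -> unified: past
No clashes found.

Unified: {aspect: prog, gender: neut, mood: ind, number: sg, tense: past}


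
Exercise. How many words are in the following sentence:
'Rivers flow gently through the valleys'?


Split into words: Rivers | flow | gently | through | the | valleys = 6 words.

6


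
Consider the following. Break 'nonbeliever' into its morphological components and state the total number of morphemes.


Step 1: Identify prefix: 'non' (meaning: not)
Step 2: Identify root: 'believe'
Step 3: Identify suffix(es): 'er'
Decomposition: non- (prefix: not) + believe (root) + -er (suffix: one who)
Total morphemes: 3

3 morphemes (non- (prefix: not) + believe (root) + -er (suffix: one who))


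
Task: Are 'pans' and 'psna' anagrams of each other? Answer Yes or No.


Sorted letters of 'pans': 'anps'
Sorted letters of 'psna': 'anps'
They match.

Yes


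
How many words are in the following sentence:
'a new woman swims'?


Split into words: a | new | woman | swims = 4 words.

4


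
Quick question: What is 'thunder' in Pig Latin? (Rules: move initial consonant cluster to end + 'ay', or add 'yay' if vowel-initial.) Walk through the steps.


'thunder': move consonant cluster 'th' to end and add 'ay': 'underthay'.

underthay


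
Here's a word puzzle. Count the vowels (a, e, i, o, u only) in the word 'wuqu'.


Vowels in 'wuqu': u, u = 2 vowels.

2


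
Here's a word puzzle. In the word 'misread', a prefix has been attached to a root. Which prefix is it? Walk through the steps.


The word 'misread' = 'mis' (prefix) + 'read' (root). The prefix is 'mis'.

mis


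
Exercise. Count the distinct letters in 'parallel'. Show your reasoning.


Unique letters in 'parallel': {a, e, l, p, r} = 5 distinct letters.

5


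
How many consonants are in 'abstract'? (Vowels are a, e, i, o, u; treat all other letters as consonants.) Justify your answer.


Consonants in 'abstract': b, s, t, r, c, t = 6 consonants.

6


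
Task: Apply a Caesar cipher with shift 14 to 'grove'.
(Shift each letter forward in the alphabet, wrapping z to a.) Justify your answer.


Shift each letter by 14: g -> u, r -> f, o -> c, v -> j, e -> s. Result: 'ufcjs'.

ufcjs


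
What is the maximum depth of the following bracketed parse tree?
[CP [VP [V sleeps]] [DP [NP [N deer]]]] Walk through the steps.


Count bracket nesting levels:
'[' at pos 0: depth = 1
'[' at pos 4: depth = 2
'[' at pos 8: depth = 3
'[' at pos 20: depth = 2
'[' at pos 24: depth = 3
'[' at pos 28: depth = 4
Maximum depth reached: 4

4


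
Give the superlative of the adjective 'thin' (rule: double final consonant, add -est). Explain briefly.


Apply superlative formation (double final consonant, add -est): 'thin' -> 'thinnest'.

thinnest


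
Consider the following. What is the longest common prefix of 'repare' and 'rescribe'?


Compare from the start: 2 characters match: 're'. Mismatch at position 3: 'p' vs 's'.

re


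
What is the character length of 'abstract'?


Spell out 'abstract' and number each letter: a(1), b(2), s(3), t(4), r(5), a(6), c(7), t(8). Total: 8 letters.

8


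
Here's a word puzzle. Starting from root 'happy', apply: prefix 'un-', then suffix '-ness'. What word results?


Step 1: Add prefix 'un-' to 'happy' = 'unhappy'
Step 2: Add suffix '-ness' to 'unhappy' = 'unhappiness'

unhappiness


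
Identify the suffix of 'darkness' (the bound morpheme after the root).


The word 'darkness' = 'dark' (root) + '-ness' (suffix). The suffix is '-ness'.

ness


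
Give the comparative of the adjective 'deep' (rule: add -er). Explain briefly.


Apply comparative formation (add -er): 'deep' -> 'deeper'.

deeper


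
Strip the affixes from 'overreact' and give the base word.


Remove prefix 'over' from 'overreact' to get root 'react'.

react


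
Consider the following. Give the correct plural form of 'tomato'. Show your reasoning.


Apply rule: Add -es (consonant + o). 'tomato' becomes 'tomatoes'.

tomatoes


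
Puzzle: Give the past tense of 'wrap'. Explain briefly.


Apply rule: Double final consonant and add -ed. 'wrap' becomes 'wrapped'.

wrapped


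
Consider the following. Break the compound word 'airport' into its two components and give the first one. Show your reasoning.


Split 'airport' into 'air' + 'port'. The first part is 'air'.

air


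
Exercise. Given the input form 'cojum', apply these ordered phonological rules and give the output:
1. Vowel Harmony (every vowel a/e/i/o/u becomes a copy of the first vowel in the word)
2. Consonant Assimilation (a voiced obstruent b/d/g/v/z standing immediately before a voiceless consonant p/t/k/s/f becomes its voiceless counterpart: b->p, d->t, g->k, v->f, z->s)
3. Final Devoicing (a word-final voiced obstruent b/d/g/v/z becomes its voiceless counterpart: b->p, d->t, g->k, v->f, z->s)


Starting form: 'cojum'
Rule 1: Vowel Harmony: all vowels become 'o' (matching first vowel). 'cojum' -> 'cojom'
Rule 2: Consonant Assimilation: no voiced obstruent (b/d/g/v/z) stands immediately before a voiceless consonant (p/t/k/s/f). No change.
Rule 3: Final Devoicing: final consonant 'm' is not one of the voiced obstruents b/d/g/v/z. No change.
Final form: 'cojom'

cojom


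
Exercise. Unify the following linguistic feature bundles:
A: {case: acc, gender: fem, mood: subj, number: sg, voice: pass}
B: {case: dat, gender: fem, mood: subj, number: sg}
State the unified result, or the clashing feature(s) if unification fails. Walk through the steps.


Compare features:
case: A=acc vs B=dat -> CLASH
gender: A=fem vs B=fem -> unified: fem
mood: A=subj vs B=subj -> unified: subj
number: A=sg vs B=sg -> unified: sg
voice: A=pass vs B=_ -> unified: pass
Clash detected on feature 'case' (acc vs dat); unification fails.

CLASH on 'case' (acc vs dat)


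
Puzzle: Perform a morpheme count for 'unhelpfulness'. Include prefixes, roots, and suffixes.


Decomposition: un- (prefix) + help (root) + -ful (suffix) + -ness (suffix) = 4 morpheme(s)

4 morphemes


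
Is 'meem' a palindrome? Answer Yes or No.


Forward: 'meem'
Reversed: 'meem'
They are identical.

Yes


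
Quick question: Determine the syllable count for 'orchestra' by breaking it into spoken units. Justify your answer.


Break 'orchestra' into syllables: or-ches-tra -> or | ches | tra = 3 syllables

3 syllables


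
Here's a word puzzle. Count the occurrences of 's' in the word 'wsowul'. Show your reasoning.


Letter 's' in 'wsowul': found at position(s) 2 = 1 occurrence(s).

1


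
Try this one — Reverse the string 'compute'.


Reverse 'compute' character by character: 'etupmoc'.

etupmoc


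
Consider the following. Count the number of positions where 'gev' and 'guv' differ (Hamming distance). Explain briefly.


Alignment:
Position 1: 'g' vs 'g' = match
Position 2: 'e' vs 'u' = DIFFER
Position 3: 'v' vs 'v' = match
Total differences: 1

1


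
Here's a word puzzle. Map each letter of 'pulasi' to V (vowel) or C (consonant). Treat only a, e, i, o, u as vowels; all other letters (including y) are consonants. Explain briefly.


Letter mapping: p = C, u = V, l = C, a = V, s = C, i = V.

CVCVCV


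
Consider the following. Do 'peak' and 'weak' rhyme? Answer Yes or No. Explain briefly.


Rime (stressed vowel + following sounds) of 'peak': -eak = /iːk/
Rime of 'weak': -eak = /iːk/
/iːk/ and /iːk/ are the same ending sound, so the words rhyme.

Yes


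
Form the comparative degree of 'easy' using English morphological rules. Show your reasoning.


Apply comparative formation (consonant + y: change y to i, add -er): 'easy' -> 'easier'.

easier


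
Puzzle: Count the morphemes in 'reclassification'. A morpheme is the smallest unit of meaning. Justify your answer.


Decomposition: re- (prefix) + class (root) + -ify (suffix) + -ation (suffix) = 4 morpheme(s)

4 morphemes


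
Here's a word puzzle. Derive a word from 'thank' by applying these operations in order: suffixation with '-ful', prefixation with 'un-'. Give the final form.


Step 1: Add suffix '-ful' to 'thank' = 'thankful'
Step 2: Add prefix 'un-' to 'thankful' = 'unthankful'

unthankful


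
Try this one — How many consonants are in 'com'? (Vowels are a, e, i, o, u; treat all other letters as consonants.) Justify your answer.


Consonants in 'com': c, m = 2 consonants.

2


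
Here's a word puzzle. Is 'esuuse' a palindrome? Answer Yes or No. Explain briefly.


Forward: 'esuuse'
Reversed: 'esuuse'
They are identical.

Yes


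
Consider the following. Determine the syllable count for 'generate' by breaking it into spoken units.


Break 'generate' into syllables: gen-er-ate -> gen | er | ate = 3 syllables

3 syllables


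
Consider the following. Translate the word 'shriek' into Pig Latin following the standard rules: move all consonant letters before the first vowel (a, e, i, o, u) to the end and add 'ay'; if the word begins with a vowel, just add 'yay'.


'shriek': move consonant cluster 'shr' to end and add 'ay': 'iekshray'.

iekshray


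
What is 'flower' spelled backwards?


Reverse 'flower' character by character: 'rewolf'.

rewolf


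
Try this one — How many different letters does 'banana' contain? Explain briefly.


Unique letters in 'banana': {a, b, n} = 3 distinct letters.

3


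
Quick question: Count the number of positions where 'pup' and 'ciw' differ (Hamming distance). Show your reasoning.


Alignment:
Position 1: 'p' vs 'c' = DIFFER
Position 2: 'u' vs 'i' = DIFFER
Position 3: 'p' vs 'w' = DIFFER
Total differences: 3

3


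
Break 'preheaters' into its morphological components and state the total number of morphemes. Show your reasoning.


Step 1: Identify prefix: 'pre' (meaning: before)
Step 2: Identify root: 'heat'
Step 3: Identify suffix(es): 'er, s'
Decomposition: pre- (prefix: before) + heat (root) + -er (suffix: one who) + -s (plural)
Total morphemes: 4

4 morphemes (pre- (prefix: before) + heat (root) + -er (suffix: one who) + -s (plural))


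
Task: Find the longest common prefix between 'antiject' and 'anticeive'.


Compare from the start: 4 characters match: 'anti'. Mismatch at position 5: 'j' vs 'c'.

anti


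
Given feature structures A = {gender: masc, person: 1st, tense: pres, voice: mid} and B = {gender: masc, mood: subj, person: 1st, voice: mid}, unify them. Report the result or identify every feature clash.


Compare features:
gender: A=masc vs B=masc -> unified: masc
mood: A=_ vs B=subj -> unified: subj
person: A=1st vs B=1st -> unified: 1st
tense: A=pres vs B=_ -> unified: pres
voice: A=mid vs B=mid -> unified: mid
No clashes found.

Unified: {gender: masc, mood: subj, person: 1st, tense: pres, voice: mid}


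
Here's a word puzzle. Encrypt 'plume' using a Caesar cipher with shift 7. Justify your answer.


Shift each letter by 7: p -> w, l -> s, u -> b, m -> t, e -> l. Result: 'wsbtl'.

wsbtl


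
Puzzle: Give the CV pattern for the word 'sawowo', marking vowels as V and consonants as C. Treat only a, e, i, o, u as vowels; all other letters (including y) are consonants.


Letter mapping: s = C, a = V, w = C, o = V, w = C, o = V.

CVCVCV


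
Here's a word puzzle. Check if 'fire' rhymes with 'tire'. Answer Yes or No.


Rime (stressed vowel + following sounds) of 'fire': -ire = /aɪər/
Rime of 'tire': -ire = /aɪər/
/aɪər/ and /aɪər/ are the same ending sound, so the words rhyme.

Yes


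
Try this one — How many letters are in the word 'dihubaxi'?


Spell out 'dihubaxi' and number each letter: d(1), i(2), h(3), u(4), b(5), a(6), x(7), i(8). Total: 8 letters.

8


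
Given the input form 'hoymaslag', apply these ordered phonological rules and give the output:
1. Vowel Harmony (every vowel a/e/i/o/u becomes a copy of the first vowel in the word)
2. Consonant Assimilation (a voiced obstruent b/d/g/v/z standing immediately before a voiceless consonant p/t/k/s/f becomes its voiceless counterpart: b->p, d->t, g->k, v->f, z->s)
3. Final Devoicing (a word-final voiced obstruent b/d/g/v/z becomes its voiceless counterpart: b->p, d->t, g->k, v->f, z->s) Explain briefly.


Starting form: 'hoymaslag'
Rule 1: Vowel Harmony: all vowels become 'o' (matching first vowel). 'hoymaslag' -> 'hoymoslog'
Rule 2: Consonant Assimilation: no voiced obstruent (b/d/g/v/z) stands immediately before a voiceless consonant (p/t/k/s/f). No change.
Rule 3: Final Devoicing: word-final voiced obstruent 'g' becomes voiceless 'k'. 'hoymoslog' -> 'hoymoslok'
Final form: 'hoymoslok'

hoymoslok


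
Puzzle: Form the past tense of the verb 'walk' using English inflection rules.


Apply rule: Add -ed. 'walk' becomes 'walked'.

walked


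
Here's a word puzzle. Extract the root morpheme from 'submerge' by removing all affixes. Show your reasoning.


Remove prefix 'sub' from 'submerge' to get root 'merge'.

merge


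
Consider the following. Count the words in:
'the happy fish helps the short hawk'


Split into words: the | happy | fish | helps | the | short | hawk = 7 words.

7


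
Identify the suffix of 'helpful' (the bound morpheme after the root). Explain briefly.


The word 'helpful' = 'help' (root) + '-ful' (suffix). The suffix is '-ful'.

ful


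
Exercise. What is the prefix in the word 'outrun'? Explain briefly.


The word 'outrun' = 'out' (prefix) + 'run' (root). The prefix is 'out'.

out


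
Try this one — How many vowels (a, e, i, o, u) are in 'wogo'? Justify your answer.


Vowels in 'wogo': o, o = 2 vowels.

2


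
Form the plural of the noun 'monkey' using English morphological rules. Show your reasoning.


Apply rule: Add -s. 'monkey' becomes 'monkeys'.

monkeys


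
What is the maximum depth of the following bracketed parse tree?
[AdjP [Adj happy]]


Count bracket nesting levels:
'[' at pos 0: depth = 1
'[' at pos 6: depth = 2
Maximum depth reached: 2

2


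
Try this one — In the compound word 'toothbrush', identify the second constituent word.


Split 'toothbrush' into 'tooth' + 'brush'. The second part is 'brush'.

brush


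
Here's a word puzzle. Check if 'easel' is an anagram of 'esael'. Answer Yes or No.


Sorted letters of 'easel': 'aeels'
Sorted letters of 'esael': 'aeels'
They match.

Yes


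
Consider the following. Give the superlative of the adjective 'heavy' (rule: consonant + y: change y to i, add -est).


Apply superlative formation (consonant + y: change y to i, add -est): 'heavy' -> 'heaviest'.

heaviest


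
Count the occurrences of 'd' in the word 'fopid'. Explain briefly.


Letter 'd' in 'fopid': found at position(s) 5 = 1 occurrence(s).

1


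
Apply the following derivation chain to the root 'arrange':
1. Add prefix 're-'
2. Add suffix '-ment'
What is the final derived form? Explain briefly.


Step 1: Add prefix 're-' to 'arrange' = 'rearrange'
Step 2: Add suffix '-ment' to 'rearrange' = 'rearrangement'

rearrangement


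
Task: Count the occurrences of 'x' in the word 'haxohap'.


Letter 'x' in 'haxohap': found at position(s) 3 = 1 occurrence(s).

1


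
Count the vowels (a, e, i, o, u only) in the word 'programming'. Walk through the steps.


Vowels in 'programming': o, a, i = 3 vowels.

3


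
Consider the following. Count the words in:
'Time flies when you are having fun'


Split into words: Time | flies | when | you | are | having | fun = 7 words.

7


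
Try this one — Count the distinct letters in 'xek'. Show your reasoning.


Unique letters in 'xek': {e, k, x} = 3 distinct letters.

3


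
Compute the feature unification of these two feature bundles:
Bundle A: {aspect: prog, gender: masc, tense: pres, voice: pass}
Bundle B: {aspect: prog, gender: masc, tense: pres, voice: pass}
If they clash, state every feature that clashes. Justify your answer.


Compare features:
aspect: A=prog vs B=prog -> unified: prog
gender: A=masc vs B=masc -> unified: masc
tense: A=pres vs B=pres -> unified: pres
voice: A=pass vs B=pass -> unified: pass
No clashes found.

Unified: {aspect: prog, gender: masc, tense: pres, voice: pass}


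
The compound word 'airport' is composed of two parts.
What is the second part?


Split 'airport' into 'air' + 'port'. The second part is 'port'.

port


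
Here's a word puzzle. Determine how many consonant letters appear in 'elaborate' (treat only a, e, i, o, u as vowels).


Consonants in 'elaborate': l, b, r, t = 4 consonants.

4


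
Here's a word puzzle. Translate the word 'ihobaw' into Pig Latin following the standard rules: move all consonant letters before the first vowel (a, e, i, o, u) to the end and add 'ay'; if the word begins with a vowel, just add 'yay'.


'ihobaw' starts with a vowel, so add 'yay': 'ihobawyay'.

ihobawyay


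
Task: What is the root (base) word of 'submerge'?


Remove prefix 'sub' from 'submerge' to get root 'merge'.

merge


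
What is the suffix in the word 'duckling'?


The word 'duckling' = 'duck' (root) + '-ling' (suffix). The suffix is '-ling'.

ling


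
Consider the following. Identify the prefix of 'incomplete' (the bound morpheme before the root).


The word 'incomplete' = 'in' (prefix) + 'complete' (root). The prefix is 'in'.

in


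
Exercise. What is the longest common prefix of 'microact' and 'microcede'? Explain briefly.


Compare from the start: 5 characters match: 'micro'. Mismatch at position 6: 'a' vs 'c'.

micro


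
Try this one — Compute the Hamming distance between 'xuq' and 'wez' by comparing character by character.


Alignment:
Position 1: 'x' vs 'w' = DIFFER
Position 2: 'u' vs 'e' = DIFFER
Position 3: 'q' vs 'z' = DIFFER
Total differences: 3

3


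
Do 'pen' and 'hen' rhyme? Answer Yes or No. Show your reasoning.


Rime (stressed vowel + following sounds) of 'pen': -en = /ɛn/
Rime of 'hen': -en = /ɛn/
/ɛn/ and /ɛn/ are the same ending sound, so the words rhyme.

Yes


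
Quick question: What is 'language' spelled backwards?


Reverse 'language' character by character: 'egaugnal'.

egaugnal


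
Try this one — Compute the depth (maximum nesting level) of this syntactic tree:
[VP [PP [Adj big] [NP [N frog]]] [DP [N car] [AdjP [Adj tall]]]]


Count bracket nesting levels:
'[' at pos 0: depth = 1
'[' at pos 4: depth = 2
'[' at pos 8: depth = 3
'[' at pos 18: depth = 3
'[' at pos 22: depth = 4
'[' at pos 33: depth = 2
'[' at pos 37: depth = 3
'[' at pos 45: depth = 3
'[' at pos 51: depth = 4
Maximum depth reached: 4

4


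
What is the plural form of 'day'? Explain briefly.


Apply rule: Add -s. 'day' becomes 'days'.

days


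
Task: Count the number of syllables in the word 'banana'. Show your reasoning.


Break 'banana' into syllables: ba-na-na -> ba | na | na = 3 syllables

3 syllables


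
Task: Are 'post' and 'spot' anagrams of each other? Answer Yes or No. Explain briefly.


Sorted letters of 'post': 'opst'
Sorted letters of 'spot': 'opst'
They match.

Yes


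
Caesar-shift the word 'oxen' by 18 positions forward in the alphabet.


Shift each letter by 18: o -> g, x -> p, e -> w, n -> f. Result: 'gpwf'.

gpwf


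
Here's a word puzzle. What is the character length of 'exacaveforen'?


Spell out 'exacaveforen' and number each letter: e(1), x(2), a(3), c(4), a(5), v(6), e(7), f(8), o(9), r(10), e(11), n(12). Total: 12 letters.

12


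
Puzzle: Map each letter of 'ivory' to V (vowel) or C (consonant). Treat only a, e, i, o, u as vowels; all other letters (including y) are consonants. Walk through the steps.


Letter mapping: i = V, v = C, o = V, r = C, y = C.

VCVCC


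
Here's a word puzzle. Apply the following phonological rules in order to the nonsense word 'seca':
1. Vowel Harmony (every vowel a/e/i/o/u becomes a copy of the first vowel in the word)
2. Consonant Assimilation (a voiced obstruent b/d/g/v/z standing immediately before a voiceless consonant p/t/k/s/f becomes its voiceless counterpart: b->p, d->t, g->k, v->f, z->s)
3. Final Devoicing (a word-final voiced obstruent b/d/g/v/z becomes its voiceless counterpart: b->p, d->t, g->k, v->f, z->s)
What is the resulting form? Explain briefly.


Starting form: 'seca'
Rule 1: Vowel Harmony: all vowels become 'e' (matching first vowel). 'seca' -> 'sece'
Rule 2: Consonant Assimilation: no voiced obstruent (b/d/g/v/z) stands immediately before a voiceless consonant (p/t/k/s/f). No change.
Rule 3: Final Devoicing: the word ends in the vowel 'e', not a consonant. No change.
Final form: 'sece'

sece


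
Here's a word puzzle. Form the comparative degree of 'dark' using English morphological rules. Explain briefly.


Apply comparative formation (add -er): 'dark' -> 'darker'.

darker


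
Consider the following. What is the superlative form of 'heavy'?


Apply superlative formation (consonant + y: change y to i, add -est): 'heavy' -> 'heaviest'.

heaviest


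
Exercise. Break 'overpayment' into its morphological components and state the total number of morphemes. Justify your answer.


Step 1: Identify prefix: 'over' (meaning: excessively)
Step 2: Identify root: 'pay'
Step 3: Identify suffix(es): 'ment'
Decomposition: over- (prefix: excessively) + pay (root) + -ment (suffix: action/result)
Total morphemes: 3

3 morphemes (over- (prefix: excessively) + pay (root) + -ment (suffix: action/result))


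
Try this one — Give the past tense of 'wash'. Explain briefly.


Apply rule: Add -ed. 'wash' becomes 'washed'.

washed


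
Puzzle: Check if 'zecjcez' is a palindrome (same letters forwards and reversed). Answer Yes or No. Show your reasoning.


Forward: 'zecjcez'
Reversed: 'zecjcez'
They are identical.

Yes


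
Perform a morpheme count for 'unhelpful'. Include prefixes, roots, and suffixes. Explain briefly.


Decomposition: un- (prefix) + help (root) + -ful (suffix) = 3 morpheme(s)

3 morphemes


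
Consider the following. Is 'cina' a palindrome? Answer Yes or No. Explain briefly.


Forward: 'cina'
Reversed: 'anic'
They differ.

No


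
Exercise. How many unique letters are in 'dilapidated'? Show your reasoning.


Unique letters in 'dilapidated': {a, d, e, i, l, p, t} = 7 distinct letters.

7


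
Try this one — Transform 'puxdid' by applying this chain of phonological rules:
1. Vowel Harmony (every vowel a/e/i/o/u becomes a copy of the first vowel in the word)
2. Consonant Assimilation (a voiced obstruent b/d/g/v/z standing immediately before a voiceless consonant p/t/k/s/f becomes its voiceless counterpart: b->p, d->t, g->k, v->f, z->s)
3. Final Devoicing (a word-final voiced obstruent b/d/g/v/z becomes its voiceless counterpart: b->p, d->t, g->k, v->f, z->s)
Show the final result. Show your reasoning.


Starting form: 'puxdid'
Rule 1: Vowel Harmony: all vowels become 'u' (matching first vowel). 'puxdid' -> 'puxdud'
Rule 2: Consonant Assimilation: no voiced obstruent (b/d/g/v/z) stands immediately before a voiceless consonant (p/t/k/s/f). No change.
Rule 3: Final Devoicing: word-final voiced obstruent 'd' becomes voiceless 't'. 'puxdud' -> 'puxdut'
Final form: 'puxdut'

puxdut


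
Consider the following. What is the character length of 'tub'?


Spell out 'tub' and number each letter: t(1), u(2), b(3). Total: 3 letters.

3


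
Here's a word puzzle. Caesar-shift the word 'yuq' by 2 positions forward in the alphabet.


Shift each letter by 2: y -> a, u -> w, q -> s. Result: 'aws'.

aws


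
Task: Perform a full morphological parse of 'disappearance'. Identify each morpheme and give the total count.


Step 1: Identify prefix: 'dis' (meaning: not/apart)
Step 2: Identify root: 'appear'
Step 3: Identify suffix(es): 'ance'
Decomposition: dis- (prefix: not/apart) + appear (root) + -ance (suffix: state/act)
Total morphemes: 3

3 morphemes (dis- (prefix: not/apart) + appear (root) + -ance (suffix: state/act))


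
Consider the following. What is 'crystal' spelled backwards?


Reverse 'crystal' character by character: 'latsyrc'.

latsyrc


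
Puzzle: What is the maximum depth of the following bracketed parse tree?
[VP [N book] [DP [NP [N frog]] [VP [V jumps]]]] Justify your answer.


Count bracket nesting levels:
'[' at pos 0: depth = 1
'[' at pos 4: depth = 2
'[' at pos 13: depth = 2
'[' at pos 17: depth = 3
'[' at pos 21: depth = 4
'[' at pos 31: depth = 3
'[' at pos 35: depth = 4
Maximum depth reached: 4

4


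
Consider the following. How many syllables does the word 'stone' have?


Break 'stone' into syllables: stone -> stone = 1 syllable

1 syllable


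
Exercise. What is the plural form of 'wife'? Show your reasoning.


Apply rule: Change -fe to -ves. 'wife' becomes 'wives'.

wives


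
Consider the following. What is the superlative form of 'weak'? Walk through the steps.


Apply superlative formation (add -est): 'weak' -> 'weakest'.

weakest


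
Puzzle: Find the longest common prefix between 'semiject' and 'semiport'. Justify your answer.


Compare from the start: 4 characters match: 'semi'. Mismatch at position 5: 'j' vs 'p'.

semi


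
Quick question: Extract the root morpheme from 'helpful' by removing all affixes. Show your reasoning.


Remove suffix '-ful' from 'helpful' to get root 'help'.

help


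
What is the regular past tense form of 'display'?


Apply rule: Add -ed. 'display' becomes 'displayed'.

displayed


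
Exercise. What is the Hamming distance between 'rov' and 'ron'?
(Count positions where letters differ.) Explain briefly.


Alignment:
Position 1: 'r' vs 'r' = match
Position 2: 'o' vs 'o' = match
Position 3: 'v' vs 'n' = DIFFER
Total differences: 1

1


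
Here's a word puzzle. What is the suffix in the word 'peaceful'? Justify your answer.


The word 'peaceful' = 'peace' (root) + '-ful' (suffix). The suffix is '-ful'.

ful


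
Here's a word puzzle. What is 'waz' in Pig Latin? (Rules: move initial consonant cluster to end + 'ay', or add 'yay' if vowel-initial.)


'waz': move consonant cluster 'w' to end and add 'ay': 'azway'.

azway


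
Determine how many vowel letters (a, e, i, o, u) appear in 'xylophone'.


Vowels in 'xylophone': o, o, e = 3 vowels.

3


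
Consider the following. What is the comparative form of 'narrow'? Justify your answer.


Apply comparative formation (add -er): 'narrow' -> 'narrower'.

narrower


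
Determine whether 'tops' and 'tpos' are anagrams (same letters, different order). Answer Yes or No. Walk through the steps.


Sorted letters of 'tops': 'opst'
Sorted letters of 'tpos': 'opst'
They match.

Yes


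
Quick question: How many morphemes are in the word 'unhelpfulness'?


Decomposition: un- (prefix) + help (root) + -ful (suffix) + -ness (suffix) = 4 morpheme(s)

4 morphemes


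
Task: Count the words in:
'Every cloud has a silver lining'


Split into words: Every | cloud | has | a | silver | lining = 6 words.

6


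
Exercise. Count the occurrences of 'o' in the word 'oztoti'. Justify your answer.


Letter 'o' in 'oztoti': found at position(s) 1, 4 = 2 occurrence(s).

2


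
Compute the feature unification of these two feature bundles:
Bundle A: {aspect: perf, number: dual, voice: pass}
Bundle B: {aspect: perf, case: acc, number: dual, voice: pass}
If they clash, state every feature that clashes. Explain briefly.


Compare features:
aspect: A=perf vs B=perf -> unified: perf
case: A=_ vs B=acc -> unified: acc
number: A=dual vs B=dual -> unified: dual
voice: A=pass vs B=pass -> unified: pass
No clashes found.

Unified: {aspect: perf, case: acc, number: dual, voice: pass}


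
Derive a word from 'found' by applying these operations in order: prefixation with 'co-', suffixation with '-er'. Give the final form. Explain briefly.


Step 1: Add prefix 'co-' to 'found' = 'cofound'
Step 2: Add suffix '-er' to 'cofound' = 'cofounder'

cofounder


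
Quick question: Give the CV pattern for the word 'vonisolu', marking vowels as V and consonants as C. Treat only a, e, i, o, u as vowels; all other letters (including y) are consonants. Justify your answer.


Letter mapping: v = C, o = V, n = C, i = V, s = C, o = V, l = C, u = V.

CVCVCVCV


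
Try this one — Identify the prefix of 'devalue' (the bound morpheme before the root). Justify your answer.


The word 'devalue' = 'de' (prefix) + 'value' (root). The prefix is 'de'.

de


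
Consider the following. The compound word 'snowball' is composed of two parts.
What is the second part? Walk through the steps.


Split 'snowball' into 'snow' + 'ball'. The second part is 'ball'.

ball


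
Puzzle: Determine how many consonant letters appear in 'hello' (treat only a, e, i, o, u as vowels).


Consonants in 'hello': h, l, l = 3 consonants.

3


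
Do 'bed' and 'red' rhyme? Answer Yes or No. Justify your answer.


Rime (stressed vowel + following sounds) of 'bed': -ed = /ɛd/
Rime of 'red': -ed = /ɛd/
/ɛd/ and /ɛd/ are the same ending sound, so the words rhyme.

Yes


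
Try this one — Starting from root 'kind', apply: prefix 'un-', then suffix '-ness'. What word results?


Step 1: Add prefix 'un-' to 'kind' = 'unkind'
Step 2: Add suffix '-ness' to 'unkind' = 'unkindness'

unkindness


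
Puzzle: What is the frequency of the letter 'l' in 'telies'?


Letter 'l' in 'telies': found at position(s) 3 = 1 occurrence(s).

1


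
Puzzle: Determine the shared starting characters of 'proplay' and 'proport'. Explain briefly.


Compare from the start: 4 characters match: 'prop'. Mismatch at position 5: 'l' vs 'o'.

prop


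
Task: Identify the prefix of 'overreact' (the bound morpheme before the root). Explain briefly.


The word 'overreact' = 'over' (prefix) + 'react' (root). The prefix is 'over'.

over


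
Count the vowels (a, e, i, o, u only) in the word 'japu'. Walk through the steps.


Vowels in 'japu': a, u = 2 vowels.

2


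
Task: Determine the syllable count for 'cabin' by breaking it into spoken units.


Break 'cabin' into syllables: cab-in -> cab | in = 2 syllables

2 syllables


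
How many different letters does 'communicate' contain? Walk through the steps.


Unique letters in 'communicate': {a, c, e, i, m, n, o, t, u} = 9 distinct letters.

9


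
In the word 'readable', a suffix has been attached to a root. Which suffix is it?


The word 'readable' = 'read' (root) + '-able' (suffix). The suffix is '-able'.

able


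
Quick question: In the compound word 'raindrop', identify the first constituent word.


Split 'raindrop' into 'rain' + 'drop'. The first part is 'rain'.

rain


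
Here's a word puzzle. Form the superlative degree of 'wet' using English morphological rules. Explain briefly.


Apply superlative formation (double final consonant, add -est): 'wet' -> 'wettest'.

wettest


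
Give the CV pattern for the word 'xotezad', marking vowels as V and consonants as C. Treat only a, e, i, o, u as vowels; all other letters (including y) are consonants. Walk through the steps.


Letter mapping: x = C, o = V, t = C, e = V, z = C, a = V, d = C.

CVCVCVC


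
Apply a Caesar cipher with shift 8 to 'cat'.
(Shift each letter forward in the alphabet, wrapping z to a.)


Shift each letter by 8: c -> k, a -> i, t -> b. Result: 'kib'.

kib


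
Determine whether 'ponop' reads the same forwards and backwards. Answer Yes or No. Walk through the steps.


Forward: 'ponop'
Reversed: 'ponop'
They are identical.

Yes


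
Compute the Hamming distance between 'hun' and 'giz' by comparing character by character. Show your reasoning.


Alignment:
Position 1: 'h' vs 'g' = DIFFER
Position 2: 'u' vs 'i' = DIFFER
Position 3: 'n' vs 'z' = DIFFER
Total differences: 3

3


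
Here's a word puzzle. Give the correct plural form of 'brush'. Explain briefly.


Apply rule: Add -es (sibilant/fricative ending). 'brush' becomes 'brushes'.

brushes


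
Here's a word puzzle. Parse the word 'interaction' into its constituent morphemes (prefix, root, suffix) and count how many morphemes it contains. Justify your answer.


Step 1: Identify prefix: 'inter' (meaning: between)
Step 2: Identify root: 'act'
Step 3: Identify suffix(es): 'ion'
Decomposition: inter- (prefix: between) + act (root) + -ion (suffix: act of)
Total morphemes: 3

3 morphemes (inter- (prefix: between) + act (root) + -ion (suffix: act of))


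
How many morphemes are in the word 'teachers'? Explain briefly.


Decomposition: teach (root) + -er (suffix) + -s (plural) = 3 morpheme(s)

3 morphemes


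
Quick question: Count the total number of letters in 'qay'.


Spell out 'qay' and number each letter: q(1), a(2), y(3). Total: 3 letters.

3


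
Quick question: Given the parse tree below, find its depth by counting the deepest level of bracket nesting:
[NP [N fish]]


Count bracket nesting levels:
'[' at pos 0: depth = 1
'[' at pos 4: depth = 2
Maximum depth reached: 2

2


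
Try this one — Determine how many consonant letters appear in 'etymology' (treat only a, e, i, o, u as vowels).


Consonants in 'etymology': t, y, m, l, g, y = 6 consonants.

6


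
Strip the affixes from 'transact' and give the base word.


Remove prefix 'trans' from 'transact' to get root 'act'.

act


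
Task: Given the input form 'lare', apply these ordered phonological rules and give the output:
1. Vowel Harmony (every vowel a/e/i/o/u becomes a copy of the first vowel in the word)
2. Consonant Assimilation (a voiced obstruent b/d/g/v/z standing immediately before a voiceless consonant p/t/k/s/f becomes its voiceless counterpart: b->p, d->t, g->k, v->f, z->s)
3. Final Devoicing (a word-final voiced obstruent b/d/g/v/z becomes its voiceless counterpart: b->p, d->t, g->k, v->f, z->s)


Starting form: 'lare'
Rule 1: Vowel Harmony: all vowels become 'a' (matching first vowel). 'lare' -> 'lara'
Rule 2: Consonant Assimilation: no voiced obstruent (b/d/g/v/z) stands immediately before a voiceless consonant (p/t/k/s/f). No change.
Rule 3: Final Devoicing: the word ends in the vowel 'a', not a consonant. No change.
Final form: 'lara'

lara


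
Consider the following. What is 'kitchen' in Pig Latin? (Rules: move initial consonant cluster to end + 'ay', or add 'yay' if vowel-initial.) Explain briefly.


'kitchen': move consonant cluster 'k' to end and add 'ay': 'itchenkay'.

itchenkay


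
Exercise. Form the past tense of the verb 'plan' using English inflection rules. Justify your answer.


Apply rule: Double final consonant and add -ed. 'plan' becomes 'planned'.

planned


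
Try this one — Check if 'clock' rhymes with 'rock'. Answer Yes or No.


Rime (stressed vowel + following sounds) of 'clock': -ock = /ɒk/
Rime of 'rock': -ock = /ɒk/
/ɒk/ and /ɒk/ are the same ending sound, so the words rhyme.

Yes


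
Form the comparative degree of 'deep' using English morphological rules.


Apply comparative formation (add -er): 'deep' -> 'deeper'.

deeper


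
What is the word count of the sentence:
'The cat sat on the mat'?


Split into words: The | cat | sat | on | the | mat = 6 words.

6


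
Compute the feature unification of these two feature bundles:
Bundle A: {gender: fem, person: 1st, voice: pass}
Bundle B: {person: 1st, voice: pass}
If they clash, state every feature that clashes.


Compare features:
gender: A=fem vs B=_ -> unified: fem
person: A=1st vs B=1st -> unified: 1st
voice: A=pass vs B=pass -> unified: pass
No clashes found.

Unified: {gender: fem, person: 1st, voice: pass}


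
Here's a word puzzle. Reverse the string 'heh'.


Reverse 'heh' character by character: 'heh'.

heh


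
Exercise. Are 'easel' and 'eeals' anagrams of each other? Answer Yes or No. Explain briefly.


Sorted letters of 'easel': 'aeels'
Sorted letters of 'eeals': 'aeels'
They match.

Yes


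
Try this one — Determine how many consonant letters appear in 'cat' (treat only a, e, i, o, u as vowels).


Consonants in 'cat': c, t = 2 consonants.

2
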